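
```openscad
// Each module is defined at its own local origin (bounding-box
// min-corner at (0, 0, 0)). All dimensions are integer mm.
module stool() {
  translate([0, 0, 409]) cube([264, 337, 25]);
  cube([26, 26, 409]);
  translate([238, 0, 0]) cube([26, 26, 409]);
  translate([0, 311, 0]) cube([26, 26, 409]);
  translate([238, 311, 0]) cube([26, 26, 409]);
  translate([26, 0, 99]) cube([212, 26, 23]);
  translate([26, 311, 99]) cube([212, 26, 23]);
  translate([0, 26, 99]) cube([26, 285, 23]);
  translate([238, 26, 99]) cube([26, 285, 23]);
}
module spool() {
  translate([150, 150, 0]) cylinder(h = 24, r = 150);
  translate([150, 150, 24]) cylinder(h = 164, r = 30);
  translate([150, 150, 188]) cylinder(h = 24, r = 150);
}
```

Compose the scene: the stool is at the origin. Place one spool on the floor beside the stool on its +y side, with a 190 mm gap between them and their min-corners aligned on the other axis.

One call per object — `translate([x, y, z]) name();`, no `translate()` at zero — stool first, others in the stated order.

stool();
translate([0, 527, 0]) spool();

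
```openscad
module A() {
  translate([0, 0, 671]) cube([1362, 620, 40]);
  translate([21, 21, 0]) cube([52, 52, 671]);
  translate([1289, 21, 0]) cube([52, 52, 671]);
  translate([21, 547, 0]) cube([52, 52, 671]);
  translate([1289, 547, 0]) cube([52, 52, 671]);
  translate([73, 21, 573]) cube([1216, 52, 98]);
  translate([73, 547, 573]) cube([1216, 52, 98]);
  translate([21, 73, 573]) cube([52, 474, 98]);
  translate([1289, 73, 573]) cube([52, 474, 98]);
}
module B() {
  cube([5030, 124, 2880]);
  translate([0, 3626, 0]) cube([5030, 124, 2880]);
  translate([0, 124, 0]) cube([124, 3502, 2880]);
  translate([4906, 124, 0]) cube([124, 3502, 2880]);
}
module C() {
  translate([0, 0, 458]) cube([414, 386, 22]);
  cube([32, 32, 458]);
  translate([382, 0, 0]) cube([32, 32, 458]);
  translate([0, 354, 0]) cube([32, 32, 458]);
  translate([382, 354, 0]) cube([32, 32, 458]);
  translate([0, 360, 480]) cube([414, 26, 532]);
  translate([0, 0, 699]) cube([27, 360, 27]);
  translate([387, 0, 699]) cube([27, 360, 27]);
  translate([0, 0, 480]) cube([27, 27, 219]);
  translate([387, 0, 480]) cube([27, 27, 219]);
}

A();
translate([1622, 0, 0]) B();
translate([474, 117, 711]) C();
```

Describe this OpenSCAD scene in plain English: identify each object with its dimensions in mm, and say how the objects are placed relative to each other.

A is a table with a 1362×620 mm rectangular top, 40 mm thick, top surface at z = 711 mm, supported by four 52×52 mm square legs, each inset 21 mm from the nearest pair of top edges, running from the floor. Four apron rails, 52 mm thick and 98 mm tall, run between adjacent legs with their top edges flush with the underside of the top and their outer faces flush with the legs' outer faces.

B is a box-shaped house frame (walls only): outside footprint 5030×3750 mm, wall height 2880 mm, wall thickness 124 mm. The two y-facing walls run the full x-width; the two x-facing walls fit between the inner faces of the y-facing walls.

C is a chair: 414×386 mm seat, 22 mm thick, top at z = 480 mm, on four 32 mm square corner legs flush with the seat edges. A 26 mm thick backrest slab spans the full seat width, extending 532 mm above the seat top, its back face flush with the seat's +y edge. Two armrests of 27×27 mm section run along each side from the seat's front edge to the front of the backrest, top faces 246 mm above the seat top and outer faces flush with the seat's x-edges; a 27×27 mm post under the front of each armrest stands on the seat at the front corner.

The house frame is on the floor beside the table on its +x side. The chair is on top of the table, centred.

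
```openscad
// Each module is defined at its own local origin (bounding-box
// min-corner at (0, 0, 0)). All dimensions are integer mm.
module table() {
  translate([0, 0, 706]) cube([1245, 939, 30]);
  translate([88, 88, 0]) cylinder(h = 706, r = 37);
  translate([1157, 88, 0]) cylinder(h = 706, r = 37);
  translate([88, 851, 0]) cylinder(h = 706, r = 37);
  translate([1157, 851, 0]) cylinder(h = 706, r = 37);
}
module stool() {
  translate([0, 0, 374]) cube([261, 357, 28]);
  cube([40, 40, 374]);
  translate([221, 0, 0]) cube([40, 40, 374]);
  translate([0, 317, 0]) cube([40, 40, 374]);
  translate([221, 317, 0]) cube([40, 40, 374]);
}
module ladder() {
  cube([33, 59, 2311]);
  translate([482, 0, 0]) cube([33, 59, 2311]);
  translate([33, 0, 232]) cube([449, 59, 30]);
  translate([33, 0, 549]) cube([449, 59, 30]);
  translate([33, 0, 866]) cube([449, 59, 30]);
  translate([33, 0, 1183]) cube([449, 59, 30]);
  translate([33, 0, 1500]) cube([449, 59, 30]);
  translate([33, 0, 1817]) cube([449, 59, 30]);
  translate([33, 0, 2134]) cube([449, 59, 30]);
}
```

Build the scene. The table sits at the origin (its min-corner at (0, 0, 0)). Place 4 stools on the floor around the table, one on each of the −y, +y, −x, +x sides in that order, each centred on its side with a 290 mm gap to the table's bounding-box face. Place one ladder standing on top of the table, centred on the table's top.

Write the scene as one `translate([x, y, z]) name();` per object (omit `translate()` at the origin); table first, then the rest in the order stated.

table();
translate([492, -647, 0]) stool();
translate([492, 1229, 0]) stool();
translate([-551, 291, 0]) stool();
translate([1535, 291, 0]) stool();
translate([365, 440, 736]) ladder();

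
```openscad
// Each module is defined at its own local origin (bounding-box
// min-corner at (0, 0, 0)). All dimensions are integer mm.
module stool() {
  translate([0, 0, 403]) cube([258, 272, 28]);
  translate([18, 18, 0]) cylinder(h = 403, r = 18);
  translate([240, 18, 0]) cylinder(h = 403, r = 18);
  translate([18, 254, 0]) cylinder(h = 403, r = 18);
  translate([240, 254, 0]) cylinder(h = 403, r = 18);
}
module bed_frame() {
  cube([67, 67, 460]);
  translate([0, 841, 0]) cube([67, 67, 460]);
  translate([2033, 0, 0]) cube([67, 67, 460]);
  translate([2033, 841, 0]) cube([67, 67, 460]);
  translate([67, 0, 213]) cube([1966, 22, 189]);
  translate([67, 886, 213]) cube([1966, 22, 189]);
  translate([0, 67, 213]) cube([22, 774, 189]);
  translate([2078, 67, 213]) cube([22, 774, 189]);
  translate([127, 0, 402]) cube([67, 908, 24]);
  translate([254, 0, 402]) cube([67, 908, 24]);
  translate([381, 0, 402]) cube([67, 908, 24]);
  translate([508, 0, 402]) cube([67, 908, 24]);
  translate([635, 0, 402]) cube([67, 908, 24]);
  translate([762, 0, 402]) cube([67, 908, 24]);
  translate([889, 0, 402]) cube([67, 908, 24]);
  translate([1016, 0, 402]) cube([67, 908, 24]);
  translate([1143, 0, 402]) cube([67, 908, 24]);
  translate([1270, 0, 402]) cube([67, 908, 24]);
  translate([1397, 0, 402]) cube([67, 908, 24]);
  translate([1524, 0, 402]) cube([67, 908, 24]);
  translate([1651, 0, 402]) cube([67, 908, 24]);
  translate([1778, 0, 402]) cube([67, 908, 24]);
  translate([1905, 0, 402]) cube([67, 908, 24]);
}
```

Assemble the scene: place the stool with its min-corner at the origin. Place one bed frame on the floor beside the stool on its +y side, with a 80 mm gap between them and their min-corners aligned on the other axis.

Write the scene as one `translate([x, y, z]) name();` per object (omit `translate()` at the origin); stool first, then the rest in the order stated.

stool();
translate([0, 352, 0]) bed_frame();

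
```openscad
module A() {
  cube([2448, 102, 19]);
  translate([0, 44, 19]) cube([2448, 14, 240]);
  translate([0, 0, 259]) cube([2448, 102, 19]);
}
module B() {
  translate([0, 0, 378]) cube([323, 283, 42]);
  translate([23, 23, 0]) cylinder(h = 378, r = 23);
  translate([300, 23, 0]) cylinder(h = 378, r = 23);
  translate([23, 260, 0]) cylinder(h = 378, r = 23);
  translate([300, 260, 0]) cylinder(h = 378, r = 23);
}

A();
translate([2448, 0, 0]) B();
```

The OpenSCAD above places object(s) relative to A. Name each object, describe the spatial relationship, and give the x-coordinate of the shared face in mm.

The I-beam's +x face and the stool's −x face are both at x = 2448 mm.

A is an I-beam. B is a stool. The stool is against the I-beam's +x side, with their −y faces flush. The x-coordinate of the shared face is 2448 mm.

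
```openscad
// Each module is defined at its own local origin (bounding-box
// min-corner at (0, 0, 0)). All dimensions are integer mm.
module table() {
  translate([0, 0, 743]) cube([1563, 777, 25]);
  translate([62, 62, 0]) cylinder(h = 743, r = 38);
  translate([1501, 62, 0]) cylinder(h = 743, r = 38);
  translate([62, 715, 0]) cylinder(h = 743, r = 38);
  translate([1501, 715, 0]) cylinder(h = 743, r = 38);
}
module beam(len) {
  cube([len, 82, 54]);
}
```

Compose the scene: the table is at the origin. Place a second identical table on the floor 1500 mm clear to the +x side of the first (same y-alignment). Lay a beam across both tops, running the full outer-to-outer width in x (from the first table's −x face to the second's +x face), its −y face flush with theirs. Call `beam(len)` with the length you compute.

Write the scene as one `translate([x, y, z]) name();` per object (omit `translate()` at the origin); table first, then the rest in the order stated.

table();
translate([3063, 0, 0]) table();
translate([0, 0, 768]) beam(4626);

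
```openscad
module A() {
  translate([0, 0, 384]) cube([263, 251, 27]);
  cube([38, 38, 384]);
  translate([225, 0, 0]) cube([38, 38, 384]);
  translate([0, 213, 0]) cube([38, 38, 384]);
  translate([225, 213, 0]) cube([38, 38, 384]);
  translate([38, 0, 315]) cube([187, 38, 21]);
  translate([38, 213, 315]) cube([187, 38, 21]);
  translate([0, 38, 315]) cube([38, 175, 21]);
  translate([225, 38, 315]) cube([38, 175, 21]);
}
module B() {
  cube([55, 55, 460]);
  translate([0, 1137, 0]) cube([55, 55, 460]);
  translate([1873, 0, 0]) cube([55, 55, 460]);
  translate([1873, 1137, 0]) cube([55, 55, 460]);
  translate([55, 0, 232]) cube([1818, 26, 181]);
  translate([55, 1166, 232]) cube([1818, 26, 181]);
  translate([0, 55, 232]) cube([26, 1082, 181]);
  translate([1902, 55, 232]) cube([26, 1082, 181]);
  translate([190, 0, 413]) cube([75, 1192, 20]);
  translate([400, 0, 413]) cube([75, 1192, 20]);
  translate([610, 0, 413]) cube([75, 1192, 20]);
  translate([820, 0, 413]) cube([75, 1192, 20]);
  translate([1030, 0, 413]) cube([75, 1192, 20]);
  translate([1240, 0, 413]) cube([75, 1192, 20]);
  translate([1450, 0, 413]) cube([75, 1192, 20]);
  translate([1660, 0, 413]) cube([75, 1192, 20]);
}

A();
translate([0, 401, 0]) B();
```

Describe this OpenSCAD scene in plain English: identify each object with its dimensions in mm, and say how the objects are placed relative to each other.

A is a simple wooden stool: a rectangular seat 263 mm (x) by 251 mm (y), 27 mm thick, top face at z = 411 mm, on four square legs, each 38×38 mm in cross-section. The legs rest on z = 0, each flush with a corner of the seat. Four stretchers, 38 mm wide and 21 mm tall, connect adjacent legs with their undersides at z = 315 mm, each running between the inner faces of the legs it joins and aligned with the legs' outer faces on the other axis.

B is a bed frame 1928 mm long (x) by 1192 mm wide (y). Four 55×55 mm corner posts, 460 mm tall, at the corners of the footprint. Four rails of 26 mm thickness and 181 mm height run between adjacent posts with their undersides at z = 232 mm, their outer faces flush with the outside of the frame (the two x-running rails run between the posts' inner faces; the two y-running rails run between the posts' inner faces). 8 slats, each 75 mm wide (x) and 20 mm thick, lie across the top of the two x-running rails, running the full 1192 mm width of the frame in y; the slats are evenly spaced along x between the inner faces of the end posts with equal gaps (rounded down to the nearest mm) at the −x end and between each pair — any rounding remainder accumulates at the +x end.

The bed frame is on the floor beside the stool on its +y side.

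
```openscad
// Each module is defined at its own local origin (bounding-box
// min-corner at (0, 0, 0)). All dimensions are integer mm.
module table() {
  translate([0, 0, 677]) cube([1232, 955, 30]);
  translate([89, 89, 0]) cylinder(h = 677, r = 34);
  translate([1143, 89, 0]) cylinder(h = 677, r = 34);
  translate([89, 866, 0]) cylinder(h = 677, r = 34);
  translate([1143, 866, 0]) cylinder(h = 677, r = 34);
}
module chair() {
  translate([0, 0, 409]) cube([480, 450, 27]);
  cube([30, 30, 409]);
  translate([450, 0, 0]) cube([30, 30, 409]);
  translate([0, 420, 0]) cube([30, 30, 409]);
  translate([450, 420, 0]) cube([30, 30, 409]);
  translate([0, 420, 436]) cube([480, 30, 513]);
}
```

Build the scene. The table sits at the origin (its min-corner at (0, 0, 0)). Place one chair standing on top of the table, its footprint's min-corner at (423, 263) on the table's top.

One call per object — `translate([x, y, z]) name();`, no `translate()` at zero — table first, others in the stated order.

table();
translate([423, 263, 707]) chair();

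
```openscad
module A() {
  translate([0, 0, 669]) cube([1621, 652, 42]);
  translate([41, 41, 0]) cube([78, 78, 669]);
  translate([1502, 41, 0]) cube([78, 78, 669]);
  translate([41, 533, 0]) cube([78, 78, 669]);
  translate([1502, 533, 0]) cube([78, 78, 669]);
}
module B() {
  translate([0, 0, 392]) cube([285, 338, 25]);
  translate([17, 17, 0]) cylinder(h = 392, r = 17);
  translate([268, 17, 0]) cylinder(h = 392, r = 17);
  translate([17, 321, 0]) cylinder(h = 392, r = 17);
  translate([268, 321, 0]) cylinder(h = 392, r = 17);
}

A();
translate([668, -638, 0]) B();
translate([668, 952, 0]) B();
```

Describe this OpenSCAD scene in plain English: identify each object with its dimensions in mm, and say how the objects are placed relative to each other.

A is a table: top 1621 mm (x) × 652 mm (y), 42 mm thick, upper face at z = 711 mm, on four 78×78 mm square legs, each inset 41 mm from the nearest pair of top edges, running from z = 0 to the bottom of the top.

B is a four-legged stool. The seat is a 285×338×25 mm slab whose top surface is at z = 417 mm; four round legs, each 34 mm in diameter, run from the floor (z = 0) to the underside of the seat, each leg's axis is inset half a diameter from the nearest pair of seat edges (so the leg's bounding box is flush with the corner).

Two stools sit around the table at the −y, +y sides.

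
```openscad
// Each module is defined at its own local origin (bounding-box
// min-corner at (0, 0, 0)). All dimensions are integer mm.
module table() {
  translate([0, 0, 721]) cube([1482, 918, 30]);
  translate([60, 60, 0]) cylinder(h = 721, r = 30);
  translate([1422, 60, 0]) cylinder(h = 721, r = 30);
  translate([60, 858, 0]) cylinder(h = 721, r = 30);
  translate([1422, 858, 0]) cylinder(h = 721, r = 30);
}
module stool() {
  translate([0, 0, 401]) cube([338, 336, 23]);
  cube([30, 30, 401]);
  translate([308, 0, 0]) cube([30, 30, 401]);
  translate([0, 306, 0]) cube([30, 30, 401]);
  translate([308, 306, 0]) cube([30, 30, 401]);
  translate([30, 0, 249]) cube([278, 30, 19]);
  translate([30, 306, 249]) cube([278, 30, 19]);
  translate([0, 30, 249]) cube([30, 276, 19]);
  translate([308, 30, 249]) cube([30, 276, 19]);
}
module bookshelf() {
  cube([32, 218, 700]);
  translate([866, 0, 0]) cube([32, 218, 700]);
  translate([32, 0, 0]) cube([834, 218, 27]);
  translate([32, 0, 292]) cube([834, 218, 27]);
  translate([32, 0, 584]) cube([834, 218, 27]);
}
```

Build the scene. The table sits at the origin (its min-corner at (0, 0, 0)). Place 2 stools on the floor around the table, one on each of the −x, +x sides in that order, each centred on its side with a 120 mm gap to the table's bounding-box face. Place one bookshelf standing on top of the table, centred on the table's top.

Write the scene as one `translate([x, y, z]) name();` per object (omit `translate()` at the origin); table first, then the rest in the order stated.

table();
translate([-458, 291, 0]) stool();
translate([1602, 291, 0]) stool();
translate([292, 350, 751]) bookshelf();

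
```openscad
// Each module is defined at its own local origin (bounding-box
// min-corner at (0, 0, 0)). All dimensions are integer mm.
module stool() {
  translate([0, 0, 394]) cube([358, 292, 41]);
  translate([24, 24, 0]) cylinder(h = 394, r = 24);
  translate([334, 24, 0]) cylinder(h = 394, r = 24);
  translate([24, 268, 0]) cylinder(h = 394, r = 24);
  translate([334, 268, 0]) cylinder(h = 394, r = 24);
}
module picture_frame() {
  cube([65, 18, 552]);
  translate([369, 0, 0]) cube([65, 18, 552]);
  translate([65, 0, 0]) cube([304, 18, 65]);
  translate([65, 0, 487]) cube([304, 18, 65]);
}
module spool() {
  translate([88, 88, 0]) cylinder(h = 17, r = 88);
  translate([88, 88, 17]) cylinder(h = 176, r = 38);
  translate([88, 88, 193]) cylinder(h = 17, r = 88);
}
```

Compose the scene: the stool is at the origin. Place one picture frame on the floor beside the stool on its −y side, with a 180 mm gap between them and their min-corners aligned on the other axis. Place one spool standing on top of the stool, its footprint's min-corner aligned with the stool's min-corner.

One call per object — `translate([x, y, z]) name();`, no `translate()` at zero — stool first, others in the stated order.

stool();
translate([0, -198, 0]) picture_frame();
translate([0, 0, 435]) spool();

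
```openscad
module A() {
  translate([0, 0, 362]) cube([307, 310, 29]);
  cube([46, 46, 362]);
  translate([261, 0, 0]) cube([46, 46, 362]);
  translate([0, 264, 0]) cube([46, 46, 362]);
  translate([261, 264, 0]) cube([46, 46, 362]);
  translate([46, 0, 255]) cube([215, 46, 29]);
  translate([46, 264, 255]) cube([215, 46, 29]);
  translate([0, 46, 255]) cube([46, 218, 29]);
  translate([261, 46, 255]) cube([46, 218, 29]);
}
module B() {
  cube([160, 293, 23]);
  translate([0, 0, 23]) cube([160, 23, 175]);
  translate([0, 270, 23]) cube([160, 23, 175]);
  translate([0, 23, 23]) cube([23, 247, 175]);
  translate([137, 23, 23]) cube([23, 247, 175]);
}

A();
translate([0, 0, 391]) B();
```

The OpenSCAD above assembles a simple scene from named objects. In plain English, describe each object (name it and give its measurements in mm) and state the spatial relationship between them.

A is a four-legged stool. The seat is 307×310 mm, 29 mm thick, top at z = 391 mm. It stands on four square legs, each 46×46 mm in cross-section, from z = 0 to the seat underside, each flush with a corner of the seat. Four stretchers, 46 mm wide and 29 mm tall, connect adjacent legs with their undersides at z = 255 mm, each running between the inner faces of the legs it joins and aligned with the legs' outer faces on the other axis.

B is an open storage box with external size 160×293×198 mm and wall thickness 23 mm (the base is also 23 mm thick). The base covers the whole footprint; the four walls stand on the base, with the y-facing walls full-width and the x-facing walls fitting between their inner faces.

The open box is on top of the stool.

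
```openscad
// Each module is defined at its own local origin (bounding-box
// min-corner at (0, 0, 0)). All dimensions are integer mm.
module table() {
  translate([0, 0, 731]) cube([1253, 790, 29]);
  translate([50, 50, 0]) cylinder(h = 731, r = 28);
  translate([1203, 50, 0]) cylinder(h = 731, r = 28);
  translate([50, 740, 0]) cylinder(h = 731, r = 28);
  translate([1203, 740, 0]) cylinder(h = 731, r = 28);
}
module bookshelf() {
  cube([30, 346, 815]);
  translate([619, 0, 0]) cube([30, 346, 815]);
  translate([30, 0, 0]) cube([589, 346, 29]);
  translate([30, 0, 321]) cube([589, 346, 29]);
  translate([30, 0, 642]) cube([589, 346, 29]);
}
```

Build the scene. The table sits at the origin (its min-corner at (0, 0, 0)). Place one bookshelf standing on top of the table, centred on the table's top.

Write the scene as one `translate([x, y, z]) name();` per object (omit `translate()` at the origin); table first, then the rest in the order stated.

table();
translate([302, 222, 760]) bookshelf();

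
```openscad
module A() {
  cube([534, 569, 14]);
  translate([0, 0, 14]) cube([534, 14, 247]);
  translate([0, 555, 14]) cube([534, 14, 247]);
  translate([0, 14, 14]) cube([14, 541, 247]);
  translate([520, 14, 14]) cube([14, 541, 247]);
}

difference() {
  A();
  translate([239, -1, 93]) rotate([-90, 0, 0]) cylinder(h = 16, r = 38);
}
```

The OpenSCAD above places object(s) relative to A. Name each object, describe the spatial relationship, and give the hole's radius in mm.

The subtracted cylinder has r = 38 mm.

A is an open box. The open box has a circular hole through its front wall. The hole's radius is 38 mm.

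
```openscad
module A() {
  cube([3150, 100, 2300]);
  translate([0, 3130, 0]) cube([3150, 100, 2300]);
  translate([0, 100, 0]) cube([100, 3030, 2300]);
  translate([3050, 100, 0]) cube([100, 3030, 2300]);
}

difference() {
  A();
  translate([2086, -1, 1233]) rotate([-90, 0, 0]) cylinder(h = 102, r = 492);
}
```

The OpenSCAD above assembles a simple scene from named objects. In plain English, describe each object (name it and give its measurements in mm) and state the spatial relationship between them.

A is a box-shaped house frame (walls only): outside footprint 3150×3230 mm, wall height 2300 mm, wall thickness 100 mm. The two y-facing walls run the full x-width; the two x-facing walls fit between the inner faces of the y-facing walls.

The house frame has a circular hole of radius 492 mm through its front wall, centred at (x = 2086, z = 1233).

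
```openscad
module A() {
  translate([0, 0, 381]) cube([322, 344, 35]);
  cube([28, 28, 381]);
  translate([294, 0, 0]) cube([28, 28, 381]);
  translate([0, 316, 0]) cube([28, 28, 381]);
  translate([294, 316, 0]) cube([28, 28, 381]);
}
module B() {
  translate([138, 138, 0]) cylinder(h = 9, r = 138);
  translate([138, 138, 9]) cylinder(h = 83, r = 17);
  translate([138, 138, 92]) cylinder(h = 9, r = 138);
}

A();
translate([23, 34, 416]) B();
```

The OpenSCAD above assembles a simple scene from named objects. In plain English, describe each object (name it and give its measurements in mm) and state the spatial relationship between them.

A is a four-legged stool. The seat is 322×344 mm, 35 mm thick, top at z = 416 mm. It stands on four square legs, each 28×28 mm in cross-section, from z = 0 to the seat underside, each flush with a corner of the seat.

B is a spool: two coaxial disc flanges of radius 138 mm and thickness 9 mm, joined by a core cylinder of radius 17 mm and height 83 mm. The lower flange rests on z = 0 and the three cylinders share a vertical axis.

The spool is on top of the stool, centred.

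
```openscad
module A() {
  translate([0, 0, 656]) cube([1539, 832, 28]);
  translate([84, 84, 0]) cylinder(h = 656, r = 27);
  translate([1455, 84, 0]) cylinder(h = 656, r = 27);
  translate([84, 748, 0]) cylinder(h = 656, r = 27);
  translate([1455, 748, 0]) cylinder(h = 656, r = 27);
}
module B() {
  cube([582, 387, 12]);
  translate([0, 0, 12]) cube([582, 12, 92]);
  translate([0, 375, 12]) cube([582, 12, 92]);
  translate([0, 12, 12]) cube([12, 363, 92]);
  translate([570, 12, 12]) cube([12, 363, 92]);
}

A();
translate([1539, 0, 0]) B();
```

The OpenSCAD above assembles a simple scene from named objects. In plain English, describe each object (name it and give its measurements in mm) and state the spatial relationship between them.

A is a rectangular dining table. The top is 1539×832×28 mm with its upper surface at z = 684 mm. It stands on four round legs of 54 mm diameter, each leg's bounding box inset 57 mm from the nearest pair of top edges, running from the floor to the underside of the top.

B is an open-topped rectangular box: outside dimensions 582×387×104 mm, with a uniform wall and base thickness of 12 mm. The base is a full 582×387 slab on the floor; four walls sit on top of the base. The front and back walls (the −y and +y sides) span the full width; the two side walls fit between them.

The open box is against the table's +x side, with their −y faces flush.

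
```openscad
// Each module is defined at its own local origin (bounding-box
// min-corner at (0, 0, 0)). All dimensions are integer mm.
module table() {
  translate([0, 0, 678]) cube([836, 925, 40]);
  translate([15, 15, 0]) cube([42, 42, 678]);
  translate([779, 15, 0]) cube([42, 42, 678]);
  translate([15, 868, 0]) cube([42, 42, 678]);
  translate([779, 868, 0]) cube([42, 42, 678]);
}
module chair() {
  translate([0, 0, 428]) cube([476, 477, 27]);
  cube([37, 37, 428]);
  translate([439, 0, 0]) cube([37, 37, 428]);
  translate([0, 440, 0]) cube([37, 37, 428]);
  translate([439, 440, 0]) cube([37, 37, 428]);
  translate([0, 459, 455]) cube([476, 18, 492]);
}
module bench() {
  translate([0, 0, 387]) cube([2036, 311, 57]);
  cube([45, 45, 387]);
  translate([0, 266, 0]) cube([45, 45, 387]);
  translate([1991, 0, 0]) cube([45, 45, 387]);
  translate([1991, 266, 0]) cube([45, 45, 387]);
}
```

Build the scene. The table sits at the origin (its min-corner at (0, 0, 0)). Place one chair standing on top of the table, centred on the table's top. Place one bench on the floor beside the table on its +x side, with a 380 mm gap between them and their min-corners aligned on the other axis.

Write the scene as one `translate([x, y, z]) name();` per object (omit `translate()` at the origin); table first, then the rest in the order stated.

table();
translate([180, 224, 718]) chair();
translate([1216, 0, 0]) bench();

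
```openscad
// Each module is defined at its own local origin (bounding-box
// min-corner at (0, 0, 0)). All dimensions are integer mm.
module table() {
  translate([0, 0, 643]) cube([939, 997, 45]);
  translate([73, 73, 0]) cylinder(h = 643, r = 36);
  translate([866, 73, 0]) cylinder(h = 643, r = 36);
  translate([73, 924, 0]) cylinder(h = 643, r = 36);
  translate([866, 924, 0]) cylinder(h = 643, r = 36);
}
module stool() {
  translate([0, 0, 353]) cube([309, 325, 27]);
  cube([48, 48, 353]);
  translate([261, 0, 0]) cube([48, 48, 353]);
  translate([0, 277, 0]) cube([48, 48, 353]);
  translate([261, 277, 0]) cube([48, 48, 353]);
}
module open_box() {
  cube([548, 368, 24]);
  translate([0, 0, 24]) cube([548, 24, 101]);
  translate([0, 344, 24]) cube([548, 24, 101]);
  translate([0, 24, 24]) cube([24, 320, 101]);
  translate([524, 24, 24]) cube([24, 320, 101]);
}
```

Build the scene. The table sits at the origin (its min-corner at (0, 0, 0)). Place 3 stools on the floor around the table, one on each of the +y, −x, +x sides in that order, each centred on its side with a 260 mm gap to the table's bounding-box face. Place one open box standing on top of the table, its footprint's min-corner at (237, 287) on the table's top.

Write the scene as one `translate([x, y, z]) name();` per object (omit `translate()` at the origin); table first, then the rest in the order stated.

table();
translate([315, 1257, 0]) stool();
translate([-569, 336, 0]) stool();
translate([1199, 336, 0]) stool();
translate([237, 287, 688]) open_box();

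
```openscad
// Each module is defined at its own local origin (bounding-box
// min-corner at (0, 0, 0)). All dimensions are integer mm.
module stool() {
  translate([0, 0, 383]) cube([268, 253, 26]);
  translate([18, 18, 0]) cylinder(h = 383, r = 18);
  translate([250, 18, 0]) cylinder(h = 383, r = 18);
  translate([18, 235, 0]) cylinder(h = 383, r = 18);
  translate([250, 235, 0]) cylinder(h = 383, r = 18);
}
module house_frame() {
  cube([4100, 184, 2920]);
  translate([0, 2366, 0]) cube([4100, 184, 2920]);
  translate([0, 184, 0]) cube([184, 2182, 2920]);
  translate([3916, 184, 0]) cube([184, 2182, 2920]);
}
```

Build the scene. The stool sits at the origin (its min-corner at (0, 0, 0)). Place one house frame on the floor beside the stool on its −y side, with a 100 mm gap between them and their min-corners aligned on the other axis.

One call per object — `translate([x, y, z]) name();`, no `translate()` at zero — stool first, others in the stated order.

stool();
translate([0, -2650, 0]) house_frame();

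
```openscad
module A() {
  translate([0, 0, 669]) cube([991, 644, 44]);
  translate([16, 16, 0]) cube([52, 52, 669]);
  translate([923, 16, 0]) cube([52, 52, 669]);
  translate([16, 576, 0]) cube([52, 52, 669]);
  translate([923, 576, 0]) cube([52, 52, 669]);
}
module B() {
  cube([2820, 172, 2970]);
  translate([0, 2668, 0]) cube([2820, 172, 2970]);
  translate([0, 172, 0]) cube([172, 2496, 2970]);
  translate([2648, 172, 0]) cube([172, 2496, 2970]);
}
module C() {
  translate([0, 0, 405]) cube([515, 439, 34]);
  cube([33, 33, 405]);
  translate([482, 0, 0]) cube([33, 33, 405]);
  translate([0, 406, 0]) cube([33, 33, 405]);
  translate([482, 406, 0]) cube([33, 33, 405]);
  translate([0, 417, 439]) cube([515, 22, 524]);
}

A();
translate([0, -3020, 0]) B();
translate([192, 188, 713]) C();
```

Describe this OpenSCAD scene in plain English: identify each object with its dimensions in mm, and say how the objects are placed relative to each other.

A is a table with a 991×644 mm rectangular top, 44 mm thick, top surface at z = 713 mm, supported by four 52×52 mm square legs, each inset 16 mm from the nearest pair of top edges, running from the floor.

B is a box-shaped house frame (walls only): outside footprint 2820×2840 mm, wall height 2970 mm, wall thickness 172 mm. The two y-facing walls run the full x-width; the two x-facing walls fit between the inner faces of the y-facing walls.

C is a chair. The seat is a 515×439×34 mm slab with its top at z = 439 mm, on four 33×33 mm corner legs (flush with the seat edges, standing on z = 0). A flat backrest 22 mm thick, 524 mm tall, spans the full seat width and rises from the seat top along its +y edge, rear face flush with the rear of the seat.

The house frame is on the floor beside the table on its −y side. The chair is on top of the table.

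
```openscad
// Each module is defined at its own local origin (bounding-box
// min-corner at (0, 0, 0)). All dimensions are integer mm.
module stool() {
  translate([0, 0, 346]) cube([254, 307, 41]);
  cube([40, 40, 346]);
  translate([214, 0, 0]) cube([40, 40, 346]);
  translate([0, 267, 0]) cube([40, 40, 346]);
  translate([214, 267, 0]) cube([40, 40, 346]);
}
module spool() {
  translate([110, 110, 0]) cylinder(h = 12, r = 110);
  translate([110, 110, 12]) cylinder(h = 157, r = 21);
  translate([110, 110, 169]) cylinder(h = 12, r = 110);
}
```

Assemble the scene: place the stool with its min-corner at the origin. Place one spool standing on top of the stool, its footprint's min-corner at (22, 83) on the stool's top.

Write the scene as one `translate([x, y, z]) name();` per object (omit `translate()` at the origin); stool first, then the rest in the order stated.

stool();
translate([22, 83, 387]) spool();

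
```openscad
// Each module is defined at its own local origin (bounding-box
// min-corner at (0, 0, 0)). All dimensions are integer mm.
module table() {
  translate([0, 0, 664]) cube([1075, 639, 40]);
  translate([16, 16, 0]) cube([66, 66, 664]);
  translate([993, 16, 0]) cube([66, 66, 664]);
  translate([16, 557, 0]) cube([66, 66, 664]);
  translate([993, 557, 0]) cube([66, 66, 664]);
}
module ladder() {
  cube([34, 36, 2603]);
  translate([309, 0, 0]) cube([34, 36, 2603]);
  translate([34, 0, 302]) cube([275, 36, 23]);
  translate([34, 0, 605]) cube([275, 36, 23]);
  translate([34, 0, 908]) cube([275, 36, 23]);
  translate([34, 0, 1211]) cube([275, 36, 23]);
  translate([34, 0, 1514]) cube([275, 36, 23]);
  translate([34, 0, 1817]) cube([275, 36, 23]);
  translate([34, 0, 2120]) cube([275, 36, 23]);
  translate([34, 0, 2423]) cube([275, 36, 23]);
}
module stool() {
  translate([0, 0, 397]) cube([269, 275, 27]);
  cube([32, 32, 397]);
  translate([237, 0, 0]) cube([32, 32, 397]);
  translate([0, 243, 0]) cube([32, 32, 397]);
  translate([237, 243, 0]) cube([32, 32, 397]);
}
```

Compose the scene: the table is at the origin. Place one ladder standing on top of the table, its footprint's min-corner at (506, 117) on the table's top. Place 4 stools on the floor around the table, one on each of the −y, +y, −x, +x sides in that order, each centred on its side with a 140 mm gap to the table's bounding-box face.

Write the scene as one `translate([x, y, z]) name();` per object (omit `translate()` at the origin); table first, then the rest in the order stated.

table();
translate([506, 117, 704]) ladder();
translate([403, -415, 0]) stool();
translate([403, 779, 0]) stool();
translate([-409, 182, 0]) stool();
translate([1215, 182, 0]) stool();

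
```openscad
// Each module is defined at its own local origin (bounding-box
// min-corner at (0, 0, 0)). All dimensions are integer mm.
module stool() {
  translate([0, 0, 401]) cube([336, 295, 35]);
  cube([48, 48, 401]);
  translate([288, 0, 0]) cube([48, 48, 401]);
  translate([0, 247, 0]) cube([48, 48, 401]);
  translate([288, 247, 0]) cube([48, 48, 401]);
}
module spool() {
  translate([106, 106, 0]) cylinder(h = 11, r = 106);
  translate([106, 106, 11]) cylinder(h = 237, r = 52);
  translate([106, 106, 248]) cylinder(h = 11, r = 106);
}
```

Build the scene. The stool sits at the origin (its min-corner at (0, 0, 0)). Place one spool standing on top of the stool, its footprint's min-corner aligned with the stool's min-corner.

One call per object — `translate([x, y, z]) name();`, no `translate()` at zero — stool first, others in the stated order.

stool();
translate([0, 0, 436]) spool();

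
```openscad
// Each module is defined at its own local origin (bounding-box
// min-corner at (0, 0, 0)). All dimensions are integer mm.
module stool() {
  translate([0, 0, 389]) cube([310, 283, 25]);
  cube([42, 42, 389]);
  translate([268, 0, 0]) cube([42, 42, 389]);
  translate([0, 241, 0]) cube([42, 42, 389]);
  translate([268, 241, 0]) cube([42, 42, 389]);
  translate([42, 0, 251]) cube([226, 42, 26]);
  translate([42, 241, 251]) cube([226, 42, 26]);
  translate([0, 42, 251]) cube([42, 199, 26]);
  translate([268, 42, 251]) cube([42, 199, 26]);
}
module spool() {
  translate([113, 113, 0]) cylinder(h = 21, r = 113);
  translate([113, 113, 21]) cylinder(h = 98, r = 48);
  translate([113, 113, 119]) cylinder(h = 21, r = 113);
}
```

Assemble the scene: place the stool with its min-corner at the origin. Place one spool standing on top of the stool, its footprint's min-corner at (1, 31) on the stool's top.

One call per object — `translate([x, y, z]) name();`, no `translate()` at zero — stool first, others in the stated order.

stool();
translate([1, 31, 414]) spool();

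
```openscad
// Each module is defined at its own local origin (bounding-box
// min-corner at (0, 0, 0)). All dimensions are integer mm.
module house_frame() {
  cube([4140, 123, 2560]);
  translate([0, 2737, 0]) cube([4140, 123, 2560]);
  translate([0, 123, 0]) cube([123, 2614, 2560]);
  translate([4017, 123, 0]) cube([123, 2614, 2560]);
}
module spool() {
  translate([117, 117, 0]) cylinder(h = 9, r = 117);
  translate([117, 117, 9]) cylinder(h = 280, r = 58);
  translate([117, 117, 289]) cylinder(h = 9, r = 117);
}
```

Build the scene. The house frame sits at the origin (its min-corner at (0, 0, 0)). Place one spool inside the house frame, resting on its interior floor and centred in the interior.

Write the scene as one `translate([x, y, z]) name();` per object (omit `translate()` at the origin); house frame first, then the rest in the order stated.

house_frame();
translate([1953, 1313, 0]) spool();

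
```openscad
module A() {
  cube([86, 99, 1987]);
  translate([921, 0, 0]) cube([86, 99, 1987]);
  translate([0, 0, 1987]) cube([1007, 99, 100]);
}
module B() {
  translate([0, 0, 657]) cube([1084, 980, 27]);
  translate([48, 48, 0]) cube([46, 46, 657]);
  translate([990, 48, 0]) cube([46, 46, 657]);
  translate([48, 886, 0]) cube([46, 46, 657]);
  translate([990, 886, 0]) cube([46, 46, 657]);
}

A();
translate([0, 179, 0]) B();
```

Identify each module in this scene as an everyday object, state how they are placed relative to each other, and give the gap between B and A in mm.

The table's nearest face is 80 mm from the door frame's +y face.

A is a door frame. B is a table. The table is on the floor beside the door frame on its +y side. The gap between the table and the door frame is 80 mm.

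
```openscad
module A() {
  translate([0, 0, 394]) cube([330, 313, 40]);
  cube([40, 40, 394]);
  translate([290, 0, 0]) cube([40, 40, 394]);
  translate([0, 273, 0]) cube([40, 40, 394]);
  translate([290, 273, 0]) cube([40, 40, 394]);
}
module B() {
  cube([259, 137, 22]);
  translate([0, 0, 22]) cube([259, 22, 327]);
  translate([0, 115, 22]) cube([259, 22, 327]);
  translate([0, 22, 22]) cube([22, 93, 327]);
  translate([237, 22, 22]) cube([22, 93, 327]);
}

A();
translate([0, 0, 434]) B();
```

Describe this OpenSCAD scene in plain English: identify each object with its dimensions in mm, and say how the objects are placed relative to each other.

A is a four-legged stool. The seat is a 330×313×40 mm slab whose top surface is at z = 434 mm; four square legs, each 40×40 mm in cross-section, run from the floor (z = 0) to the underside of the seat, each flush with a corner of the seat.

B is an open storage box with external size 259×137×349 mm and wall thickness 22 mm (the base is also 22 mm thick). The base covers the whole footprint; the four walls stand on the base, with the y-facing walls full-width and the x-facing walls fitting between their inner faces.

The open box is on top of the stool.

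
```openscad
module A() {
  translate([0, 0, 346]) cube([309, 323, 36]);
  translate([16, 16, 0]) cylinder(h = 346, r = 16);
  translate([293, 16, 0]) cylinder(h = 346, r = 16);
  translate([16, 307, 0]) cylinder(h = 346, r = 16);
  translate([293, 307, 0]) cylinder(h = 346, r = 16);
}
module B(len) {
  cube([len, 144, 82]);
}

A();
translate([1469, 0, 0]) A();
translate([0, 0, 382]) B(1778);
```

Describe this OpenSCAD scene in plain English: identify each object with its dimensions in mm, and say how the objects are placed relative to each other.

A is a simple wooden stool: a rectangular seat 309 mm (x) by 323 mm (y), 36 mm thick, top face at z = 382 mm, on four round legs, each 32 mm in diameter. The legs rest on z = 0, each leg's axis is inset half a diameter from the nearest pair of seat edges (so the leg's bounding box is flush with the corner).

B is a rectangular beam 1778 mm long (x), 144 mm deep (y), 82 mm thick (z).

The beam spans the tops of two stools placed 1160 mm apart, resting at z = 382 mm.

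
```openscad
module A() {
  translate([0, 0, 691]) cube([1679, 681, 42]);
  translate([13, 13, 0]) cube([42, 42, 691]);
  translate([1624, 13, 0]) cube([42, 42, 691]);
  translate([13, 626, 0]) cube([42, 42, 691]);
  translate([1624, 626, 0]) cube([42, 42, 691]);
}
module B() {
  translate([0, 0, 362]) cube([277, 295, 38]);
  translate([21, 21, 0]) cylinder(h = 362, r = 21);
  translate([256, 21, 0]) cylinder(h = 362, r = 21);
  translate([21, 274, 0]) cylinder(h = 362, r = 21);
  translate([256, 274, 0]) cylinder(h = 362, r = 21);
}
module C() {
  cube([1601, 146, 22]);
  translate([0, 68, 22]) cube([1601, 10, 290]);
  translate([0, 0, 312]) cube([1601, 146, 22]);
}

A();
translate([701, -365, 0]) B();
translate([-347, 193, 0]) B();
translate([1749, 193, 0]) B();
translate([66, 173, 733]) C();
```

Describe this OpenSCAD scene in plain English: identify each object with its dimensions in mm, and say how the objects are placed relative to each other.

A is a rectangular dining table. The top is 1679×681×42 mm with its upper surface at z = 733 mm. It stands on four 42×42 mm square legs, each inset 13 mm from the nearest pair of top edges, running from the floor to the underside of the top.

B is a simple wooden stool: a rectangular seat 277 mm (x) by 295 mm (y), 38 mm thick, top face at z = 400 mm, on four round legs, each 42 mm in diameter. The legs rest on z = 0, each leg's axis is inset half a diameter from the nearest pair of seat edges (so the leg's bounding box is flush with the corner).

C is an I-beam lying along x, 1601 mm long. Overall section height 334 mm. Two flanges 146 mm wide (y) and 22 mm thick, one on the floor and one at the top; a web 10 mm thick runs between them, centred on the flange width.

Three stools sit around the table at the −y, −x, +x sides. The I-beam is on top of the table.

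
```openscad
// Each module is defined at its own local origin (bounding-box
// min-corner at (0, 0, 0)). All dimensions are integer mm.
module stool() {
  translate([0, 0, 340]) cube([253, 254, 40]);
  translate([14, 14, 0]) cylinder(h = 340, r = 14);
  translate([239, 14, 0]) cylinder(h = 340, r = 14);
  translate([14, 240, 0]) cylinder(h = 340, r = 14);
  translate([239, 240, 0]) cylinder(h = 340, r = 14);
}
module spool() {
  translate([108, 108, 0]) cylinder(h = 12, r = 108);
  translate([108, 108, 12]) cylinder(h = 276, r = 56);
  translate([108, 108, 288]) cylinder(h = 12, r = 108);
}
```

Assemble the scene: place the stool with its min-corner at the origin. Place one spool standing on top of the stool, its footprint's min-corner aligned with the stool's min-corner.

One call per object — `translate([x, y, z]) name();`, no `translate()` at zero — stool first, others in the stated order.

stool();
translate([0, 0, 380]) spool();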